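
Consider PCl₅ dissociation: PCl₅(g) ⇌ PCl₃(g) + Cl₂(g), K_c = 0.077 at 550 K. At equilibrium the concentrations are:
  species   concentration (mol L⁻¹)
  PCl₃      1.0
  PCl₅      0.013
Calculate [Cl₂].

At equilibrium, K_c = [PCl₃]·[Cl₂] / [PCl₅] = 0.077.
(1.0)·([Cl₂]) / (0.013) = 0.077
[Cl₂] = 0.00100 = 0.0010 mol L⁻¹

[Cl₂] = 0.0010 mol L⁻¹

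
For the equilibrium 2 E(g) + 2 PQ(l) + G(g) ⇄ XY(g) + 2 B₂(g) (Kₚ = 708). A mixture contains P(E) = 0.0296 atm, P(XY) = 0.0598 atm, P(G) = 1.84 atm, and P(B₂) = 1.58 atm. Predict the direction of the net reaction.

(PQ is a pure liquid — omitted from Qₚ.)
Qₚ = P(XY)·P(B₂)² / (P(E)²·P(G)) = (0.0598)·(1.58)² / ((0.0296)²·(1.84)) = 92.6
Qₚ = 92.6 < Kₚ = 708, so the forward reaction proceeds.

in the forward direction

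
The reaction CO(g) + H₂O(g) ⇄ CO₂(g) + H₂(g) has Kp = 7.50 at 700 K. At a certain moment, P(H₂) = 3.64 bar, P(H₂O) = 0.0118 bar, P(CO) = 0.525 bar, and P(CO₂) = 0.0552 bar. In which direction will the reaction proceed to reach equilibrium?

Qp = P(CO₂)·P(H₂) / (P(CO)·P(H₂O)) = (0.0552)·(3.64) / ((0.525)·(0.0118)) = 32.4
Qp = 32.4 > Kp = 7.50, so the reverse reaction proceeds.

toward reactants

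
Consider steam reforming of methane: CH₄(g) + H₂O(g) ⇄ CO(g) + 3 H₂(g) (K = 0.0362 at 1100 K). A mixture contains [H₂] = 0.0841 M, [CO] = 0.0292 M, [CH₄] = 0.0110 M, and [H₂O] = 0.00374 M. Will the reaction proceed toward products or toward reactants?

Q = [CO]·[H₂]³ / ([CH₄]·[H₂O]) = (0.0292)·(0.0841)³ / ((0.0110)·(0.00374)) = 0.422
Q = 0.422 > K = 0.0362, so the reverse reaction proceeds.

reverse (toward reactants)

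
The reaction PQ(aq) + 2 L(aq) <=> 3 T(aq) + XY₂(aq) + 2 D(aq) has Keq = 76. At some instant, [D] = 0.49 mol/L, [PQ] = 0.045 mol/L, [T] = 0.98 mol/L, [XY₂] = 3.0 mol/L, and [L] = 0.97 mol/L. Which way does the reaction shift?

Q = [T]³·[XY₂]·[D]² / ([PQ]·[L]²) = (0.98)³·(3.0)·(0.49)² / ((0.045)·(0.97)²) = 16
Q = 16 < Keq = 76, so the forward reaction proceeds.

to the right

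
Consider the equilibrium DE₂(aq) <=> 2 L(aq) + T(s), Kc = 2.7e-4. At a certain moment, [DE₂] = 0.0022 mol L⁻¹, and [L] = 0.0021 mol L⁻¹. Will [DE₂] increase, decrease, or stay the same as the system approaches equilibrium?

increase

(T is a pure solid — omitted from Qc.)
Qc = [L]² / [DE₂] = (0.0021)² / (0.0022) = 0.0020
Qc = 0.0020 > Kc = 2.7e-4: net reverse reaction.
DE₂ is a reactant, so it increases.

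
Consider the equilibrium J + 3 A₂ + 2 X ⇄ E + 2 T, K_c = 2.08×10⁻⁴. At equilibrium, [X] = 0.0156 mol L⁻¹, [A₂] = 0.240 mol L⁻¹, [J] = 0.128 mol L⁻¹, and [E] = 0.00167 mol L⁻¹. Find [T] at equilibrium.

[T] = 2.32×10⁻⁴ mol L⁻¹

At equilibrium, K_c = [E]·[T]² / ([J]·[A₂]³·[X]²) = 2.08×10⁻⁴.
(0.00167)·([T])² / ((0.128)·(0.240)³·(0.0156)²) = 2.08×10⁻⁴
[T]² = 5.36×10⁻⁸ ⇒ [T] = 2.32×10⁻⁴ mol L⁻¹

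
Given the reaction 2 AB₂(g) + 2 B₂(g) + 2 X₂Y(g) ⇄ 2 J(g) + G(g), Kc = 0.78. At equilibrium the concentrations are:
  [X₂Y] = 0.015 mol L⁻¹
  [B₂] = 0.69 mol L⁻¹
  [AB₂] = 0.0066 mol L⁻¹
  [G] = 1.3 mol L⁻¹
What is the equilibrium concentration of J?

[J] = 5.3e-5 mol L⁻¹

At equilibrium, Kc = [J]²·[G] / ([AB₂]²·[B₂]²·[X₂Y]²) = 0.78.
([J])²·(1.3) / ((0.0066)²·(0.69)²·(0.015)²) = 0.78
[J]² = 2.80e-9 ⇒ [J] = 5.3e-5 mol L⁻¹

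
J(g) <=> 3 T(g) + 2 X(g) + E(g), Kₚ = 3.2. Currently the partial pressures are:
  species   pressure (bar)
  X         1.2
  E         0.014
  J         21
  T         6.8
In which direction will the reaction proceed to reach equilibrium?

Qₚ = P(T)³·P(X)²·P(E) / P(J) = (6.8)³·(1.2)²·(0.014) / (21) = 0.30
Qₚ = 0.30 < Kₚ = 3.2, so the forward reaction proceeds.

in the forward direction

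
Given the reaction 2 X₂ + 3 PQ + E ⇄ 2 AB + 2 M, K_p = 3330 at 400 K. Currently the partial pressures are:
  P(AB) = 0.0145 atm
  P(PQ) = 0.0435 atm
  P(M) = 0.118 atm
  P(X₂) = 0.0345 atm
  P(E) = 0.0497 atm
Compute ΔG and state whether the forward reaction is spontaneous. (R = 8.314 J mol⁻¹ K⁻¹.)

Q_p = P(AB)²·P(M)² / (P(X₂)²·P(PQ)³·P(E)) = (0.0145)²·(0.118)² / ((0.0345)²·(0.0435)³·(0.0497)) = 601
ΔG = RT ln(Q_p/K_p) = (8.314 J mol⁻¹ K⁻¹)(400 K) × ln(601/3330)
   = (3.326 kJ/mol)(-1.712) = -5.69 kJ/mol
ΔG < 0, so the forward reaction is spontaneous (proceeds forward).

ΔG = -5.69 kJ/mol; the forward reaction is spontaneous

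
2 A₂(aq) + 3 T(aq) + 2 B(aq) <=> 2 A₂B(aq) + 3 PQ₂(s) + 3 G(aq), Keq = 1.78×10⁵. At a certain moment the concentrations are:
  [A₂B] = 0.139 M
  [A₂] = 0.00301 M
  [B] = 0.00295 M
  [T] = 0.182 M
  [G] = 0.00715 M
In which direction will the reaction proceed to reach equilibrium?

toward products

(PQ₂ is a pure solid — omitted from Q.)
Q = [A₂B]²·[G]³ / ([A₂]²·[T]³·[B]²) = (0.139)²·(0.00715)³ / ((0.00301)²·(0.182)³·(0.00295)²) = 14900
Q = 14900 < Keq = 1.78×10⁵, so the forward reaction proceeds.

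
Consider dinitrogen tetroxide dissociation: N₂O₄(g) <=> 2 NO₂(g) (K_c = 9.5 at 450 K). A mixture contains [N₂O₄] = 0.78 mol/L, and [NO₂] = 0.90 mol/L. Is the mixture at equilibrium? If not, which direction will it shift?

Q_c = [NO₂]² / [N₂O₄] = (0.90)² / (0.78) = 1.0
Q_c = 1.0 < K_c = 9.5: net forward reaction.

no; Q < K, reaction proceeds forward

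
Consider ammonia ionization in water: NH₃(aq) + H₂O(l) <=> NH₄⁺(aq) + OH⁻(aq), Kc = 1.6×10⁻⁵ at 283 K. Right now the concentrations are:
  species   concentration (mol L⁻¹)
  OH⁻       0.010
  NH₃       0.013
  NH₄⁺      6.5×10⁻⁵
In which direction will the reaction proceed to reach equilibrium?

in the reverse direction

(H₂O is a pure liquid — omitted from Qc.)
Qc = [NH₄⁺]·[OH⁻] / [NH₃] = (6.5×10⁻⁵)·(0.010) / (0.013) = 5.0×10⁻⁵
Qc = 5.0×10⁻⁵ > Kc = 1.6×10⁻⁵, so the reverse reaction proceeds.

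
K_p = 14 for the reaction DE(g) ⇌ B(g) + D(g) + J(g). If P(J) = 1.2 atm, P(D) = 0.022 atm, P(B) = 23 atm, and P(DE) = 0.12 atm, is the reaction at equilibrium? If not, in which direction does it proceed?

Q_p = P(B)·P(D)·P(J) / P(DE) = (23)·(0.022)·(1.2) / (0.12) = 5.1
Q_p = 5.1 < K_p = 14, so the forward reaction proceeds.

in the forward direction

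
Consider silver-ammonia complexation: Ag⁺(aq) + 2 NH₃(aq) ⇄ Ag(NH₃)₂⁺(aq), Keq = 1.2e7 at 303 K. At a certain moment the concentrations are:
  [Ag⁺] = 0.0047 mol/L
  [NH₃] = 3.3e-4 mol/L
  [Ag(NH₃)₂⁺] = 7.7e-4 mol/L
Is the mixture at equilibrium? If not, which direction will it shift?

no; Q < K, reaction proceeds forward

Q = [Ag(NH₃)₂⁺] / ([Ag⁺]·[NH₃]²) = (7.7e-4) / ((0.0047)·(3.3e-4)²) = 1.5e6
Q = 1.5e6 < Keq = 1.2e7: net forward reaction.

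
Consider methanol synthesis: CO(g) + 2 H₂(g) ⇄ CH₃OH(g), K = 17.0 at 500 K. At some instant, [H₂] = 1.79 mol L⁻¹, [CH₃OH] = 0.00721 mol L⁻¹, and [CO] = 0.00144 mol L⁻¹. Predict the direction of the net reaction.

Q = [CH₃OH] / ([CO]·[H₂]²) = (0.00721) / ((0.00144)·(1.79)²) = 1.56
Q = 1.56 < K = 17.0, so the forward reaction proceeds.

in the forward direction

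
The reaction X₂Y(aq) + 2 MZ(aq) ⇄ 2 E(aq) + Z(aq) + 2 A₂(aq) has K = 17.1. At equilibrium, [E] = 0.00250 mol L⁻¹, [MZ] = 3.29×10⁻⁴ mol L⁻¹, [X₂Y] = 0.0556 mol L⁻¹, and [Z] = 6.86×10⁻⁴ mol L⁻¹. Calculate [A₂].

At equilibrium, K = [E]²·[Z]·[A₂]² / ([X₂Y]·[MZ]²) = 17.1.
(0.00250)²·(6.86×10⁻⁴)·([A₂])² / ((0.0556)·(3.29×10⁻⁴)²) = 17.1
[A₂]² = 24.0 ⇒ [A₂] = 4.90 mol L⁻¹

[A₂] = 4.90 mol L⁻¹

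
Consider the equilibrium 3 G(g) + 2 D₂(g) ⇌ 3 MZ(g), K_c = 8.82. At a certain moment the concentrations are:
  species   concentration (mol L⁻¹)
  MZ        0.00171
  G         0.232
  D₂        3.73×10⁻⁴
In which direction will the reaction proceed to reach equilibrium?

toward products

Q_c = [MZ]³ / ([G]³·[D₂]²) = (0.00171)³ / ((0.232)³·(3.73×10⁻⁴)²) = 2.88
Q_c = 2.88 < K_c = 8.82, so the forward reaction proceeds.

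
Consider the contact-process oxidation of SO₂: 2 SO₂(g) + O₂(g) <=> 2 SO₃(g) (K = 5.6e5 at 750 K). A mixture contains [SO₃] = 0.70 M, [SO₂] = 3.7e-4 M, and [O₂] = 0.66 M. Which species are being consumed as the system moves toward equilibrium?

Q = [SO₃]² / ([SO₂]²·[O₂]) = (0.70)² / ((3.7e-4)²·(0.66)) = 5.4e6
Q = 5.4e6 > K = 5.6e5: net reverse reaction.

SO₃ (products)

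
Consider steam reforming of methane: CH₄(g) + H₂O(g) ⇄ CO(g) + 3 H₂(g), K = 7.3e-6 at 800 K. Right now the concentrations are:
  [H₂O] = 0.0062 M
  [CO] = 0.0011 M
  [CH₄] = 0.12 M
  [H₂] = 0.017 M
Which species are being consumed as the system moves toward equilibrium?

none (at equilibrium)

Q = [CO]·[H₂]³ / ([CH₄]·[H₂O]) = (0.0011)·(0.017)³ / ((0.12)·(0.0062)) = 7.3e-6
Q = 7.3e-6 = K; the system is at equilibrium.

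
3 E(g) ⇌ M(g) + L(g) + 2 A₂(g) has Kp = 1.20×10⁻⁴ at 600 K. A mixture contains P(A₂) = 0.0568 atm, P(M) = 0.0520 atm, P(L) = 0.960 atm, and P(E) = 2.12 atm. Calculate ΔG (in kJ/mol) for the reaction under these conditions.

Qp = P(M)·P(L)·P(A₂)² / P(E)³ = (0.0520)·(0.960)·(0.0568)² / (2.12)³ = 1.69×10⁻⁵
ΔG = RT ln(Qp/Kp) = (8.314 J mol⁻¹ K⁻¹)(600 K) × ln(1.69×10⁻⁵/1.20×10⁻⁴)
   = (4.988 kJ/mol)(-1.960) = -9.78 kJ/mol
ΔG < 0, so the forward reaction is spontaneous (proceeds forward).

ΔG = -9.78 kJ/mol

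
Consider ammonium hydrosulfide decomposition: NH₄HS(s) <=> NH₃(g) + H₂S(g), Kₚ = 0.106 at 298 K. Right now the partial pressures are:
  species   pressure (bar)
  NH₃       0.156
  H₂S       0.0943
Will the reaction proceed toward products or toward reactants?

(NH₄HS is a pure solid — omitted from Qₚ.)
Qₚ = P(NH₃)·P(H₂S) = (0.156)·(0.0943) = 0.0147
Qₚ = 0.0147 < Kₚ = 0.106, so the forward reaction proceeds.

in the forward direction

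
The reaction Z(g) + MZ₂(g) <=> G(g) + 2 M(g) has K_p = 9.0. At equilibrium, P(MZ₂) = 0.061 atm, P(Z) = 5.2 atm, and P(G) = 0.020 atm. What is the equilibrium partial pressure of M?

At equilibrium, K_p = P(G)·P(M)² / (P(Z)·P(MZ₂)) = 9.0.
(0.020)·(P(M))² / ((5.2)·(0.061)) = 9.0
P(M)² = 143 ⇒ P(M) = 12 atm

P(M) = 12 atm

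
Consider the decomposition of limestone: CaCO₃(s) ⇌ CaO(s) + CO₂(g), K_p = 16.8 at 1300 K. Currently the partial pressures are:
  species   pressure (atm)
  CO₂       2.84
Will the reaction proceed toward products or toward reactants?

(CaCO₃, CaO are pure solids — omitted from Q_p.)
Q_p = P(CO₂) = 2.84
Q_p = 2.84 < K_p = 16.8, so the forward reaction proceeds.

toward products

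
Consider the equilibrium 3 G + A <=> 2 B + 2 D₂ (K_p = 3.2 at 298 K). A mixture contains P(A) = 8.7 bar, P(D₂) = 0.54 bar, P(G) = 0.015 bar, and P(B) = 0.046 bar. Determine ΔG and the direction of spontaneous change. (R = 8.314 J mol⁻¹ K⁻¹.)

ΔG = 4.66 kJ/mol; the forward reaction is non-spontaneous

Q_p = P(B)²·P(D₂)² / (P(G)³·P(A)) = (0.046)²·(0.54)² / ((0.015)³·(8.7)) = 21.0
ΔG = RT ln(Q_p/K_p) = (8.314 J mol⁻¹ K⁻¹)(298 K) × ln(21.0/3.2)
   = (2.478 kJ/mol)(1.881) = 4.66 kJ/mol
ΔG > 0, so the forward reaction is non-spontaneous (proceeds in reverse).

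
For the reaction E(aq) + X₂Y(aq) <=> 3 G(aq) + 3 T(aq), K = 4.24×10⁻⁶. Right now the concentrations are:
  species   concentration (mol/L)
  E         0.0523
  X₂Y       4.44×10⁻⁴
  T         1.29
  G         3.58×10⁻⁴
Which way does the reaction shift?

no net change (already at equilibrium)

Q = [G]³·[T]³ / ([E]·[X₂Y]) = (3.58×10⁻⁴)³·(1.29)³ / ((0.0523)·(4.44×10⁻⁴)) = 4.24×10⁻⁶
Q = 4.24×10⁻⁶ = K, so the system is already at equilibrium.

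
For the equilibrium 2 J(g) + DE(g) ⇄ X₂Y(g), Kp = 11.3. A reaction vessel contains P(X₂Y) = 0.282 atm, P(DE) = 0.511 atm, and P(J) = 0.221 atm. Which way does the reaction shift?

no net change (already at equilibrium)

Qp = P(X₂Y) / (P(J)²·P(DE)) = (0.282) / ((0.221)²·(0.511)) = 11.3
Qp = 11.3 = Kp, so the system is already at equilibrium.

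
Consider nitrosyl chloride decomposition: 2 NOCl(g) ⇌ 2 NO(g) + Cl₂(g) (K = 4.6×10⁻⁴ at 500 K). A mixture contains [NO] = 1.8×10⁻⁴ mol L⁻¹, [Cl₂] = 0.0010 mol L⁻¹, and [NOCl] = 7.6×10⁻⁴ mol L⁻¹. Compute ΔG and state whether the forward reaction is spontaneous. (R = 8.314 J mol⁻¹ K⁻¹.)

ΔG = -8.75 kJ/mol; the forward reaction is spontaneous

Q = [NO]²·[Cl₂] / [NOCl]² = (1.8×10⁻⁴)²·(0.0010) / (7.6×10⁻⁴)² = 5.61×10⁻⁵
ΔG = RT ln(Q/K) = (8.314 J mol⁻¹ K⁻¹)(500 K) × ln(5.61×10⁻⁵/4.6×10⁻⁴)
   = (4.157 kJ/mol)(-2.104) = -8.75 kJ/mol
ΔG < 0, so the forward reaction is spontaneous (proceeds forward).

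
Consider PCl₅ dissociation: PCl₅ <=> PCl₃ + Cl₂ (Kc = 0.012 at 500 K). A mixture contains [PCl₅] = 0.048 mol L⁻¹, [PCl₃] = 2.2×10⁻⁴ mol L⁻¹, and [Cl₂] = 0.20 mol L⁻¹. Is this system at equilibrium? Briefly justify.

no; Q < K, reaction proceeds forward

Qc = [PCl₃]·[Cl₂] / [PCl₅] = (2.2×10⁻⁴)·(0.20) / (0.048) = 9.2×10⁻⁴
Qc = 9.2×10⁻⁴ < Kc = 0.012: net forward reaction.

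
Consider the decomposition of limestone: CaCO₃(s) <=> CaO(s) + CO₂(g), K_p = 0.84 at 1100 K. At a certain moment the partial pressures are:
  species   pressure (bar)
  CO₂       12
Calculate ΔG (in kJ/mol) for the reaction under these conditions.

ΔG = 24.3 kJ/mol

(CaCO₃, CaO are pure solids — omitted from Q_p.)
Q_p = P(CO₂) = 12.0
ΔG = RT ln(Q_p/K_p) = (8.314 J mol⁻¹ K⁻¹)(1100 K) × ln(12.0/0.84)
   = (9.145 kJ/mol)(2.659) = 24.3 kJ/mol
ΔG > 0, so the forward reaction is non-spontaneous (proceeds in reverse).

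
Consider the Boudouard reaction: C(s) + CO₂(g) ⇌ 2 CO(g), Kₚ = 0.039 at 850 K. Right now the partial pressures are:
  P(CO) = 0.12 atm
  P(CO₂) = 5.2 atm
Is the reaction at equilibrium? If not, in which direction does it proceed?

forward (toward products)

(C is a pure solid — omitted from Qₚ.)
Qₚ = P(CO)² / P(CO₂) = (0.12)² / (5.2) = 0.0028
Qₚ = 0.0028 < Kₚ = 0.039, so the forward reaction proceeds.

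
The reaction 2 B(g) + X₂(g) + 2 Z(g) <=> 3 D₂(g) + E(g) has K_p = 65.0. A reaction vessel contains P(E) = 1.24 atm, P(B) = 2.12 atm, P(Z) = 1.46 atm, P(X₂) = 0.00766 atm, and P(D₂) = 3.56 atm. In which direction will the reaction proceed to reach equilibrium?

toward reactants

Q_p = P(D₂)³·P(E) / (P(B)²·P(X₂)·P(Z)²) = (3.56)³·(1.24) / ((2.12)²·(0.00766)·(1.46)²) = 762
Q_p = 762 > K_p = 65.0, so the reverse reaction proceeds.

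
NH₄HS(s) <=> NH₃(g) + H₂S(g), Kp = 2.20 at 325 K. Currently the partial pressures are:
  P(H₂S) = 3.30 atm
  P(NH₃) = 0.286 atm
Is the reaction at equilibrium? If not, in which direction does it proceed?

forward (toward products)

(NH₄HS is a pure solid — omitted from Qp.)
Qp = P(NH₃)·P(H₂S) = (0.286)·(3.30) = 0.944
Qp = 0.944 < Kp = 2.20, so the forward reaction proceeds.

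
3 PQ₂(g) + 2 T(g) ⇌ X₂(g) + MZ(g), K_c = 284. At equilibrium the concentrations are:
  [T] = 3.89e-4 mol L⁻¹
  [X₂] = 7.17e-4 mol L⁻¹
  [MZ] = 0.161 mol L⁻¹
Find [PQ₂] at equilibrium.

[PQ₂] = 1.39 mol L⁻¹

At equilibrium, K_c = [X₂]·[MZ] / ([PQ₂]³·[T]²) = 284.
(7.17e-4)·(0.161) / (([PQ₂])³·(3.89e-4)²) = 284
[PQ₂]³ = 2.69 ⇒ [PQ₂] = 1.39 mol L⁻¹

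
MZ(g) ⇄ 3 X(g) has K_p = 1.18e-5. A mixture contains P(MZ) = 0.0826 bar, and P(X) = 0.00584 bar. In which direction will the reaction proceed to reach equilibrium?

forward (toward products)

Q_p = P(X)³ / P(MZ) = (0.00584)³ / (0.0826) = 2.41e-6
Q_p = 2.41e-6 < K_p = 1.18e-5, so the forward reaction proceeds.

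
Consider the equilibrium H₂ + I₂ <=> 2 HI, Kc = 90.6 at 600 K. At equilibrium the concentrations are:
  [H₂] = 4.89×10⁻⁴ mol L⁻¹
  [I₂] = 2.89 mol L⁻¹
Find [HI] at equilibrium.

At equilibrium, Kc = [HI]² / ([H₂]·[I₂]) = 90.6.
([HI])² / ((4.89×10⁻⁴)·(2.89)) = 90.6
[HI]² = 0.128 ⇒ [HI] = 0.358 mol L⁻¹

[HI] = 0.358 mol L⁻¹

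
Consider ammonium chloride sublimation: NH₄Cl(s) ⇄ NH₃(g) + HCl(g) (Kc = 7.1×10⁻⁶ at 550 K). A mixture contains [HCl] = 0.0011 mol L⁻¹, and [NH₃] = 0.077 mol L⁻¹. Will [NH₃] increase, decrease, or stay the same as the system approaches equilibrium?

(NH₄Cl is a pure solid — omitted from Qc.)
Qc = [NH₃]·[HCl] = (0.077)·(0.0011) = 8.5×10⁻⁵
Qc = 8.5×10⁻⁵ > Kc = 7.1×10⁻⁶: net reverse reaction.
NH₃ is a product, so it decreases.

decrease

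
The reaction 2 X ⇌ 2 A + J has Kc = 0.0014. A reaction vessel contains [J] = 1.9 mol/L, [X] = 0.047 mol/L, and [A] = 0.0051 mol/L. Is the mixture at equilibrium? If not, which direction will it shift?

no; Q > K, reaction proceeds in reverse

Qc = [A]²·[J] / [X]² = (0.0051)²·(1.9) / (0.047)² = 0.022
Qc = 0.022 > Kc = 0.0014: net reverse reaction.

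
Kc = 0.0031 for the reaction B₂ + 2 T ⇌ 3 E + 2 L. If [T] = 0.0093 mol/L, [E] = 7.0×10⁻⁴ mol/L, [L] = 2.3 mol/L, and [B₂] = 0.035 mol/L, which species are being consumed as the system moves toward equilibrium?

B₂, T (reactants)

Qc = [E]³·[L]² / ([B₂]·[T]²) = (7.0×10⁻⁴)³·(2.3)² / ((0.035)·(0.0093)²) = 6.0×10⁻⁴
Qc = 6.0×10⁻⁴ < Kc = 0.0031: net forward reaction.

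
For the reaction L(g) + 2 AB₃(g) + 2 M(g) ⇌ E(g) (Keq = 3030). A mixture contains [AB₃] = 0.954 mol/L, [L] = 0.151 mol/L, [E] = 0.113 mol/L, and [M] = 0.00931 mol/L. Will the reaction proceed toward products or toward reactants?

Q = [E] / ([L]·[AB₃]²·[M]²) = (0.113) / ((0.151)·(0.954)²·(0.00931)²) = 9490
Q = 9490 > Keq = 3030, so the reverse reaction proceeds.

in the reverse direction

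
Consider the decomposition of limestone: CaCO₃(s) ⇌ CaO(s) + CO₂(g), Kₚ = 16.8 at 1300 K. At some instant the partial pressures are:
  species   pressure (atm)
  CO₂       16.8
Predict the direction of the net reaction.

(CaCO₃, CaO are pure solids — omitted from Qₚ.)
Qₚ = P(CO₂) = 16.8
Qₚ = 16.8 = Kₚ, so the system is already at equilibrium.

no net change (already at equilibrium)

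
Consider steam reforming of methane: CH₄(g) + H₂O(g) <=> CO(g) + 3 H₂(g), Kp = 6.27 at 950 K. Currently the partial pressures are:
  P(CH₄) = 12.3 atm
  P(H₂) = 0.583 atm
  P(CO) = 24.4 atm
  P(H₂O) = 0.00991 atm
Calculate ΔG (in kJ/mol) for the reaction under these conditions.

Qp = P(CO)·P(H₂)³ / (P(CH₄)·P(H₂O)) = (24.4)·(0.583)³ / ((12.3)·(0.00991)) = 39.7
ΔG = RT ln(Qp/Kp) = (8.314 J mol⁻¹ K⁻¹)(950 K) × ln(39.7/6.27)
   = (7.898 kJ/mol)(1.846) = 14.6 kJ/mol
ΔG > 0, so the forward reaction is non-spontaneous (proceeds in reverse).

ΔG = 14.6 kJ/mol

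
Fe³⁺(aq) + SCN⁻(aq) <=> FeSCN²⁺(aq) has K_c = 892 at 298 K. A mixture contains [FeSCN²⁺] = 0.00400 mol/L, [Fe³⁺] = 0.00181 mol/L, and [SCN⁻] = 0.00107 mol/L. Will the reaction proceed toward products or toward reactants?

Q_c = [FeSCN²⁺] / ([Fe³⁺]·[SCN⁻]) = (0.00400) / ((0.00181)·(0.00107)) = 2070
Q_c = 2070 > K_c = 892, so the reverse reaction proceeds.

toward reactants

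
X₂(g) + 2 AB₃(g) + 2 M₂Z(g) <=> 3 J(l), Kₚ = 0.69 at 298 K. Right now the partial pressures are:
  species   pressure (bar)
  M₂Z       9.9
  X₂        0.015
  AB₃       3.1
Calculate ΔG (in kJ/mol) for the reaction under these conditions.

(J is a pure liquid — omitted from Qₚ.)
Qₚ = 1 / (P(X₂)·P(AB₃)²·P(M₂Z)²) = 1 / ((0.015)·(3.1)²·(9.9)²) = 0.0708
ΔG = RT ln(Qₚ/Kₚ) = (8.314 J mol⁻¹ K⁻¹)(298 K) × ln(0.0708/0.69)
   = (2.478 kJ/mol)(-2.277) = -5.64 kJ/mol
ΔG < 0, so the forward reaction is spontaneous (proceeds forward).

ΔG = -5.64 kJ/mol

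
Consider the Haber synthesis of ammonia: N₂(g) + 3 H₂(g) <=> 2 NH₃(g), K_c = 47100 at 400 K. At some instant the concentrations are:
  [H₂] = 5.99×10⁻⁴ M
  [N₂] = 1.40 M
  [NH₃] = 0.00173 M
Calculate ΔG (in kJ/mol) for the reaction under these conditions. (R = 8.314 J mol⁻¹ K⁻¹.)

Q_c = [NH₃]² / ([N₂]·[H₂]³) = (0.00173)² / ((1.40)·(5.99×10⁻⁴)³) = 9950
ΔG = RT ln(Q_c/K_c) = (8.314 J mol⁻¹ K⁻¹)(400 K) × ln(9950/47100)
   = (3.326 kJ/mol)(-1.555) = -5.17 kJ/mol
ΔG < 0, so the forward reaction is spontaneous (proceeds forward).

ΔG = -5.17 kJ/mol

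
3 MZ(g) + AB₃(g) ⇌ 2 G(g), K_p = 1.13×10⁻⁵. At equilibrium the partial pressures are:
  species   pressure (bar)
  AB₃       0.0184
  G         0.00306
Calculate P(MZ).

At equilibrium, K_p = P(G)² / (P(MZ)³·P(AB₃)) = 1.13×10⁻⁵.
(0.00306)² / ((P(MZ))³·(0.0184)) = 1.13×10⁻⁵
P(MZ)³ = 45.0 ⇒ P(MZ) = 3.56 bar

P(MZ) = 3.56 bar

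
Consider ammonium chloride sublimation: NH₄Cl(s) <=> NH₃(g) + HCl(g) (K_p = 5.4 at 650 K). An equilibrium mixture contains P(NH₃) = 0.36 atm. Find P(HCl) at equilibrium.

P(HCl) = 15 atm

(NH₄Cl is a pure solid — omitted from K_p.)
At equilibrium, K_p = P(NH₃)·P(HCl) = 5.4.
(0.36)·(P(HCl)) = 5.4
P(HCl) = 15.0 = 15 atm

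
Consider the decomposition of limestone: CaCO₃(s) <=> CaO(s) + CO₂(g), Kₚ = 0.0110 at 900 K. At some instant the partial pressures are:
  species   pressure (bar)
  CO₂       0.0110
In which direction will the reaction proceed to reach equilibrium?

(CaCO₃, CaO are pure solids — omitted from Qₚ.)
Qₚ = P(CO₂) = 0.0110
Qₚ = 0.0110 = Kₚ, so the system is already at equilibrium.

neither direction; the system is at equilibrium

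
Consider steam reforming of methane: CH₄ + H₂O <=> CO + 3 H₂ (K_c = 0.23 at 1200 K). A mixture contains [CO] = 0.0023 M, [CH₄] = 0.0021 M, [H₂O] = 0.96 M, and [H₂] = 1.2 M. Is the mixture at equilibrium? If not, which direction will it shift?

no; Q > K, reaction proceeds in reverse

Q_c = [CO]·[H₂]³ / ([CH₄]·[H₂O]) = (0.0023)·(1.2)³ / ((0.0021)·(0.96)) = 2.0
Q_c = 2.0 > K_c = 0.23: net reverse reaction.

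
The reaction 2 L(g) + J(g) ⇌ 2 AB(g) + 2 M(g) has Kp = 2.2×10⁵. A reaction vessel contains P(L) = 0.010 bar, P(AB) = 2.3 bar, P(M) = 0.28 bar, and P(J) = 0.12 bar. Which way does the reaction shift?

Qp = P(AB)²·P(M)² / (P(L)²·P(J)) = (2.3)²·(0.28)² / ((0.010)²·(0.12)) = 35000
Qp = 35000 < Kp = 2.2×10⁵, so the forward reaction proceeds.

toward products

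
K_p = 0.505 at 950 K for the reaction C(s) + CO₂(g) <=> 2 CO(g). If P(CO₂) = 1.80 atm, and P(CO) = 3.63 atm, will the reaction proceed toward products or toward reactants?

(C is a pure solid — omitted from Q_p.)
Q_p = P(CO)² / P(CO₂) = (3.63)² / (1.80) = 7.32
Q_p = 7.32 > K_p = 0.505, so the reverse reaction proceeds.

in the reverse direction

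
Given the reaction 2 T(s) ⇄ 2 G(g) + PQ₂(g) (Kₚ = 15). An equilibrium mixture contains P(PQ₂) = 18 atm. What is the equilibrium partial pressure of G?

(T is a pure solid — omitted from Kₚ.)
At equilibrium, Kₚ = P(G)²·P(PQ₂) = 15.
(P(G))²·(18) = 15
P(G)² = 0.833 ⇒ P(G) = 0.91 atm

P(G) = 0.91 atm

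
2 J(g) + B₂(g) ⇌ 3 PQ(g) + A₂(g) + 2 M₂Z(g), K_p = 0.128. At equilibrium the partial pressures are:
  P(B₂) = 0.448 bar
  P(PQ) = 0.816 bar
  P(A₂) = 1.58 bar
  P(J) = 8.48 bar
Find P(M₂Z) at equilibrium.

P(M₂Z) = 2.19 bar

At equilibrium, K_p = P(PQ)³·P(A₂)·P(M₂Z)² / (P(J)²·P(B₂)) = 0.128.
(0.816)³·(1.58)·(P(M₂Z))² / ((8.48)²·(0.448)) = 0.128
P(M₂Z)² = 4.80 ⇒ P(M₂Z) = 2.19 bar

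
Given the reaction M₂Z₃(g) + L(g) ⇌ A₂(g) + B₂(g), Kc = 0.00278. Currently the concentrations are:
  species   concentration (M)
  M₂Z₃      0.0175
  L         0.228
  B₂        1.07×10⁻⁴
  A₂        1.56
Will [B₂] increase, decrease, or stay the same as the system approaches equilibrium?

Qc = [A₂]·[B₂] / ([M₂Z₃]·[L]) = (1.56)·(1.07×10⁻⁴) / ((0.0175)·(0.228)) = 0.0418
Qc = 0.0418 > Kc = 0.00278: net reverse reaction.
B₂ is a product, so it decreases.

decrease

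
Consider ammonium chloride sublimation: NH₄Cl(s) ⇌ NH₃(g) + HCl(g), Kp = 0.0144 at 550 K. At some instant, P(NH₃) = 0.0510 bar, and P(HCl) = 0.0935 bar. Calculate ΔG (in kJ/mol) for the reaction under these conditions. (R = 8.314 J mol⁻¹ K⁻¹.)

ΔG = -5.05 kJ/mol

(NH₄Cl is a pure solid — omitted from Qp.)
Qp = P(NH₃)·P(HCl) = (0.0510)·(0.0935) = 0.00477
ΔG = RT ln(Qp/Kp) = (8.314 J mol⁻¹ K⁻¹)(550 K) × ln(0.00477/0.0144)
   = (4.573 kJ/mol)(-1.105) = -5.05 kJ/mol
ΔG < 0, so the forward reaction is spontaneous (proceeds forward).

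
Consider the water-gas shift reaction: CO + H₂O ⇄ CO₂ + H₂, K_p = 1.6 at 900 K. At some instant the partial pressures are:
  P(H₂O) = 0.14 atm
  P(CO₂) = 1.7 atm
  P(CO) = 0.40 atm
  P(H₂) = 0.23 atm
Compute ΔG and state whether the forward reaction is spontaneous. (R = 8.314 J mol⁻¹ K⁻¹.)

ΔG = 11.0 kJ/mol; the forward reaction is non-spontaneous

Q_p = P(CO₂)·P(H₂) / (P(CO)·P(H₂O)) = (1.7)·(0.23) / ((0.40)·(0.14)) = 6.98
ΔG = RT ln(Q_p/K_p) = (8.314 J mol⁻¹ K⁻¹)(900 K) × ln(6.98/1.6)
   = (7.483 kJ/mol)(1.473) = 11.0 kJ/mol
ΔG > 0, so the forward reaction is non-spontaneous (proceeds in reverse).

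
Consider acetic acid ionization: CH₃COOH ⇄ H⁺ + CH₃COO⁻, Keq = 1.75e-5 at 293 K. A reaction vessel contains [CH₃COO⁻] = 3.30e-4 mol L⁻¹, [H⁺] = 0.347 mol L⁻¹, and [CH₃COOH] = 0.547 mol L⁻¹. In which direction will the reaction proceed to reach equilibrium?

in the reverse direction

Q = [H⁺]·[CH₃COO⁻] / [CH₃COOH] = (0.347)·(3.30e-4) / (0.547) = 2.09e-4
Q = 2.09e-4 > Keq = 1.75e-5, so the reverse reaction proceeds.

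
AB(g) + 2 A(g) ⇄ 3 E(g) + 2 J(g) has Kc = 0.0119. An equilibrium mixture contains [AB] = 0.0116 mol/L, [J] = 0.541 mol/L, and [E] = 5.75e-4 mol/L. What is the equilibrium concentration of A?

At equilibrium, Kc = [E]³·[J]² / ([AB]·[A]²) = 0.0119.
(5.75e-4)³·(0.541)² / ((0.0116)·([A])²) = 0.0119
[A]² = 4.03e-7 ⇒ [A] = 6.35e-4 mol/L

[A] = 6.35e-4 mol/L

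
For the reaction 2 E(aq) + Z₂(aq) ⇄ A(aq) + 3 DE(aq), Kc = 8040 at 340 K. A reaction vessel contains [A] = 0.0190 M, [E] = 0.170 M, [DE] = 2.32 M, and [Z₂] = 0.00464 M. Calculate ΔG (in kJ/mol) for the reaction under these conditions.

ΔG = -4.28 kJ/mol

Qc = [A]·[DE]³ / ([E]²·[Z₂]) = (0.0190)·(2.32)³ / ((0.170)²·(0.00464)) = 1770
ΔG = RT ln(Qc/Kc) = (8.314 J mol⁻¹ K⁻¹)(340 K) × ln(1770/8040)
   = (2.827 kJ/mol)(-1.513) = -4.28 kJ/mol
ΔG < 0, so the forward reaction is spontaneous (proceeds forward).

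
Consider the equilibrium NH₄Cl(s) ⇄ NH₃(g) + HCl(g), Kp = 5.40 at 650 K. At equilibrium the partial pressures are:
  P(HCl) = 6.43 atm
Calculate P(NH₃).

P(NH₃) = 0.840 atm

(NH₄Cl is a pure solid — omitted from Kp.)
At equilibrium, Kp = P(NH₃)·P(HCl) = 5.40.
(P(NH₃))·(6.43) = 5.40
P(NH₃) = 0.840 atm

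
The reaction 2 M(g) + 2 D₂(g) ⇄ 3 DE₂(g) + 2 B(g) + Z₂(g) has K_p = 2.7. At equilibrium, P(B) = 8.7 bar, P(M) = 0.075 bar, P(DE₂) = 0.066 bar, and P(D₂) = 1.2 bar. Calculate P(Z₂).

At equilibrium, K_p = P(DE₂)³·P(B)²·P(Z₂) / (P(M)²·P(D₂)²) = 2.7.
(0.066)³·(8.7)²·(P(Z₂)) / ((0.075)²·(1.2)²) = 2.7
P(Z₂) = 1.01 = 1.0 bar

P(Z₂) = 1.0 bar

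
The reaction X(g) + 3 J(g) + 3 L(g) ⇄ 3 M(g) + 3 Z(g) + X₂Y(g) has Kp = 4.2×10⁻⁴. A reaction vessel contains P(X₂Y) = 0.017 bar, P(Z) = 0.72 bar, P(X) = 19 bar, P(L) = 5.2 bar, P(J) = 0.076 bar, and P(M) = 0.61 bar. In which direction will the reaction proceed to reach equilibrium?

in the reverse direction

Qp = P(M)³·P(Z)³·P(X₂Y) / (P(X)·P(J)³·P(L)³) = (0.61)³·(0.72)³·(0.017) / ((19)·(0.076)³·(5.2)³) = 0.0012
Qp = 0.0012 > Kp = 4.2×10⁻⁴, so the reverse reaction proceeds.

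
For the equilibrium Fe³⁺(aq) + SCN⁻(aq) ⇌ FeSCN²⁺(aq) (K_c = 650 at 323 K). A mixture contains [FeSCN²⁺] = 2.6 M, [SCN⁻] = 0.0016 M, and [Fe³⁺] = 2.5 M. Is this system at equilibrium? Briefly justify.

Q_c = [FeSCN²⁺] / ([Fe³⁺]·[SCN⁻]) = (2.6) / ((2.5)·(0.0016)) = 650
Q_c = 650 = K_c; the system is at equilibrium.

yes, at equilibrium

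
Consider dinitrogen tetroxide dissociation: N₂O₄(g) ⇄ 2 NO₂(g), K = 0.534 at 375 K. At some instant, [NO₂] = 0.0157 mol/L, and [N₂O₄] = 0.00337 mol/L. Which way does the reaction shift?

Q = [NO₂]² / [N₂O₄] = (0.0157)² / (0.00337) = 0.0731
Q = 0.0731 < K = 0.534, so the forward reaction proceeds.

forward (toward products)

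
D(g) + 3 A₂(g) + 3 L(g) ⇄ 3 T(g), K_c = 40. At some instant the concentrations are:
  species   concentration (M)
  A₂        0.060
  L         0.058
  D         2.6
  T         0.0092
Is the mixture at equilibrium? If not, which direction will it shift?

Q_c = [T]³ / ([D]·[A₂]³·[L]³) = (0.0092)³ / ((2.6)·(0.060)³·(0.058)³) = 7.1
Q_c = 7.1 < K_c = 40: net forward reaction.

no; Q < K, reaction proceeds forward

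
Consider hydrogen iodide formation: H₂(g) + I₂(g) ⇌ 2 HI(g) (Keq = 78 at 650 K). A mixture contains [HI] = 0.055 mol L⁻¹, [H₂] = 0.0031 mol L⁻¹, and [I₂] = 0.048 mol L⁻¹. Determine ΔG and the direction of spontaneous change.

ΔG = -7.27 kJ/mol; the forward reaction is spontaneous

Q = [HI]² / ([H₂]·[I₂]) = (0.055)² / ((0.0031)·(0.048)) = 20.3
ΔG = RT ln(Q/Keq) = (8.314 J mol⁻¹ K⁻¹)(650 K) × ln(20.3/78)
   = (5.404 kJ/mol)(-1.346) = -7.27 kJ/mol
ΔG < 0, so the forward reaction is spontaneous (proceeds forward).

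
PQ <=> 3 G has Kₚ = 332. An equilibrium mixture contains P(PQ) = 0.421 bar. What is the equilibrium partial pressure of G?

P(G) = 5.19 bar

At equilibrium, Kₚ = P(G)³ / P(PQ) = 332.
(P(G))³ / (0.421) = 332
P(G)³ = 140 ⇒ P(G) = 5.19 bar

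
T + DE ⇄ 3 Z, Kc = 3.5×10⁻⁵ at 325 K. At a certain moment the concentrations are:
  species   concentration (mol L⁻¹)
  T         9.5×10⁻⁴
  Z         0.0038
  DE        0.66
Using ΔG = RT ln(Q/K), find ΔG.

Qc = [Z]³ / ([T]·[DE]) = (0.0038)³ / ((9.5×10⁻⁴)·(0.66)) = 8.75×10⁻⁵
ΔG = RT ln(Qc/Kc) = (8.314 J mol⁻¹ K⁻¹)(325 K) × ln(8.75×10⁻⁵/3.5×10⁻⁵)
   = (2.702 kJ/mol)(0.9163) = 2.48 kJ/mol
ΔG > 0, so the forward reaction is non-spontaneous (proceeds in reverse).

ΔG = 2.48 kJ/mol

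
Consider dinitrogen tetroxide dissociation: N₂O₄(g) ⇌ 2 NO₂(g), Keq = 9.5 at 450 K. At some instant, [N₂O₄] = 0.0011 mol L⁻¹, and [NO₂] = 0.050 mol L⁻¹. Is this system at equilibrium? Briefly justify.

Q = [NO₂]² / [N₂O₄] = (0.050)² / (0.0011) = 2.3
Q = 2.3 < Keq = 9.5: net forward reaction.

no; Q < K, reaction proceeds forward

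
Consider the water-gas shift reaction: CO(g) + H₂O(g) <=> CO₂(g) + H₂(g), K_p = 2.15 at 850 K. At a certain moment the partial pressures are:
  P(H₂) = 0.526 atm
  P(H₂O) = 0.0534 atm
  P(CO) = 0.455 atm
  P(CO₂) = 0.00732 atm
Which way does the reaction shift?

in the forward direction

Q_p = P(CO₂)·P(H₂) / (P(CO)·P(H₂O)) = (0.00732)·(0.526) / ((0.455)·(0.0534)) = 0.158
Q_p = 0.158 < K_p = 2.15, so the forward reaction proceeds.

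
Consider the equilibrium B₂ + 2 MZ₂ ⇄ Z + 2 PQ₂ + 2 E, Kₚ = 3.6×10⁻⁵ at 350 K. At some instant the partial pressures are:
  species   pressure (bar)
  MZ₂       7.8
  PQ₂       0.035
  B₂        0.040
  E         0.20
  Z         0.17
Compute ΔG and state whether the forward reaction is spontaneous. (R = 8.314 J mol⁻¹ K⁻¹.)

Qₚ = P(Z)·P(PQ₂)²·P(E)² / (P(B₂)·P(MZ₂)²) = (0.17)·(0.035)²·(0.20)² / ((0.040)·(7.8)²) = 3.42×10⁻⁶
ΔG = RT ln(Qₚ/Kₚ) = (8.314 J mol⁻¹ K⁻¹)(350 K) × ln(3.42×10⁻⁶/3.6×10⁻⁵)
   = (2.910 kJ/mol)(-2.354) = -6.85 kJ/mol
ΔG < 0, so the forward reaction is spontaneous (proceeds forward).

ΔG = -6.85 kJ/mol; the forward reaction is spontaneous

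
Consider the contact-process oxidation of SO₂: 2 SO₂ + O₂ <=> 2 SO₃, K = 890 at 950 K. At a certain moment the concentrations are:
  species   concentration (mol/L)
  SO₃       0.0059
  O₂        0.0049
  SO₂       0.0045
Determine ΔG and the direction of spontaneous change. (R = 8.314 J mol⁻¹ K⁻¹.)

Q = [SO₃]² / ([SO₂]²·[O₂]) = (0.0059)² / ((0.0045)²·(0.0049)) = 351
ΔG = RT ln(Q/K) = (8.314 J mol⁻¹ K⁻¹)(950 K) × ln(351/890)
   = (7.898 kJ/mol)(-0.9304) = -7.35 kJ/mol
ΔG < 0, so the forward reaction is spontaneous (proceeds forward).

ΔG = -7.35 kJ/mol; the forward reaction is spontaneous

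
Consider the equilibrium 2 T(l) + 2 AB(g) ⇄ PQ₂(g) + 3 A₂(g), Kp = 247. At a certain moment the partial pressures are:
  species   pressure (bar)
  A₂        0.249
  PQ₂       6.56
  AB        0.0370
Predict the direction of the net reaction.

(T is a pure liquid — omitted from Qp.)
Qp = P(PQ₂)·P(A₂)³ / P(AB)² = (6.56)·(0.249)³ / (0.0370)² = 74.0
Qp = 74.0 < Kp = 247, so the forward reaction proceeds.

in the forward direction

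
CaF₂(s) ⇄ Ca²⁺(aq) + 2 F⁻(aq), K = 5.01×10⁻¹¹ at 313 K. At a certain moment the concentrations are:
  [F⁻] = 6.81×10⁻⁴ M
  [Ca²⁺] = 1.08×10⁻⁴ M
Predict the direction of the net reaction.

(CaF₂ is a pure solid — omitted from Q.)
Q = [Ca²⁺]·[F⁻]² = (1.08×10⁻⁴)·(6.81×10⁻⁴)² = 5.01×10⁻¹¹
Q = 5.01×10⁻¹¹ = K, so the system is already at equilibrium.

at equilibrium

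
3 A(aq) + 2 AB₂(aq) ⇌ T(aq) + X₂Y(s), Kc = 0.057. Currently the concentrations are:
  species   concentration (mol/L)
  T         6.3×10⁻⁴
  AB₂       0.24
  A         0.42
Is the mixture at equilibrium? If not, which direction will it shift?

(X₂Y is a pure solid — omitted from Qc.)
Qc = [T] / ([A]³·[AB₂]²) = (6.3×10⁻⁴) / ((0.42)³·(0.24)²) = 0.15
Qc = 0.15 > Kc = 0.057: net reverse reaction.

no; Q > K, reaction proceeds in reverse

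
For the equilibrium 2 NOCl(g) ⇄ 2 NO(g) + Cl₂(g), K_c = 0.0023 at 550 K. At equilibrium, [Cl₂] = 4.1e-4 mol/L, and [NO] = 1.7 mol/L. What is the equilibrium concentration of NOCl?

[NOCl] = 0.72 mol/L

At equilibrium, K_c = [NO]²·[Cl₂] / [NOCl]² = 0.0023.
(1.7)²·(4.1e-4) / ([NOCl])² = 0.0023
[NOCl]² = 0.515 ⇒ [NOCl] = 0.72 mol/L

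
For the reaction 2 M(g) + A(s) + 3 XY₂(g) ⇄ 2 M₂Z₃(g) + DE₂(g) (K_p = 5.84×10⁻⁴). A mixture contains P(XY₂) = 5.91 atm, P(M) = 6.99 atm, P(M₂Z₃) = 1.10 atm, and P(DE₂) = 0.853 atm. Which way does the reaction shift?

(A is a pure solid — omitted from Q_p.)
Q_p = P(M₂Z₃)²·P(DE₂) / (P(M)²·P(XY₂)³) = (1.10)²·(0.853) / ((6.99)²·(5.91)³) = 1.02×10⁻⁴
Q_p = 1.02×10⁻⁴ < K_p = 5.84×10⁻⁴, so the forward reaction proceeds.

toward products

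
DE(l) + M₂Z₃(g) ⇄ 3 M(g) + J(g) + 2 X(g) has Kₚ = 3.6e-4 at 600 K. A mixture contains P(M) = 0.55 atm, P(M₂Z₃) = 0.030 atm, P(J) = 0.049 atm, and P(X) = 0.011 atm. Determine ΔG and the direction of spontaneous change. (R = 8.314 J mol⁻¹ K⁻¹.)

(DE is a pure liquid — omitted from Qₚ.)
Qₚ = P(M)³·P(J)·P(X)² / P(M₂Z₃) = (0.55)³·(0.049)·(0.011)² / (0.030) = 3.29e-5
ΔG = RT ln(Qₚ/Kₚ) = (8.314 J mol⁻¹ K⁻¹)(600 K) × ln(3.29e-5/3.6e-4)
   = (4.988 kJ/mol)(-2.393) = -11.9 kJ/mol
ΔG < 0, so the forward reaction is spontaneous (proceeds forward).

ΔG = -11.9 kJ/mol; the forward reaction is spontaneous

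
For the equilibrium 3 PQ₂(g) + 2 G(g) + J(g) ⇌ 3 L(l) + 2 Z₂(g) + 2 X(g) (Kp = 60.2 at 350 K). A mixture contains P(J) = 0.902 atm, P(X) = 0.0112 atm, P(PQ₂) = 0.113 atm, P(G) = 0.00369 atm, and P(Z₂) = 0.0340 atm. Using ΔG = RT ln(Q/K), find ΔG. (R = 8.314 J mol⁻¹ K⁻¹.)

ΔG = -5.81 kJ/mol

(L is a pure liquid — omitted from Qp.)
Qp = P(Z₂)²·P(X)² / (P(PQ₂)³·P(G)²·P(J)) = (0.0340)²·(0.0112)² / ((0.113)³·(0.00369)²·(0.902)) = 8.18
ΔG = RT ln(Qp/Kp) = (8.314 J mol⁻¹ K⁻¹)(350 K) × ln(8.18/60.2)
   = (2.910 kJ/mol)(-1.996) = -5.81 kJ/mol
ΔG < 0, so the forward reaction is spontaneous (proceeds forward).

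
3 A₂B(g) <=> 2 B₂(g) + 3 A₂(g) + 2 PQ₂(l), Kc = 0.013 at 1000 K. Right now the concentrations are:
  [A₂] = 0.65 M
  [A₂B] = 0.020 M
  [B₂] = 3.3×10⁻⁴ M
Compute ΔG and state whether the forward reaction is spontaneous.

ΔG = -10.4 kJ/mol; the forward reaction is spontaneous

(PQ₂ is a pure liquid — omitted from Qc.)
Qc = [B₂]²·[A₂]³ / [A₂B]³ = (3.3×10⁻⁴)²·(0.65)³ / (0.020)³ = 0.00374
ΔG = RT ln(Qc/Kc) = (8.314 J mol⁻¹ K⁻¹)(1000 K) × ln(0.00374/0.013)
   = (8.314 kJ/mol)(-1.246) = -10.4 kJ/mol
ΔG < 0, so the forward reaction is spontaneous (proceeds forward).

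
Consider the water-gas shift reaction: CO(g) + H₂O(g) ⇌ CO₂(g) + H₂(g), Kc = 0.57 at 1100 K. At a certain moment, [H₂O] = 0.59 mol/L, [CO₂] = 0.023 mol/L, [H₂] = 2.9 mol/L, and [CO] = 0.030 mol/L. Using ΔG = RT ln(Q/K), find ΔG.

Qc = [CO₂]·[H₂] / ([CO]·[H₂O]) = (0.023)·(2.9) / ((0.030)·(0.59)) = 3.77
ΔG = RT ln(Qc/Kc) = (8.314 J mol⁻¹ K⁻¹)(1100 K) × ln(3.77/0.57)
   = (9.145 kJ/mol)(1.889) = 17.3 kJ/mol
ΔG > 0, so the forward reaction is non-spontaneous (proceeds in reverse).

ΔG = 17.3 kJ/mol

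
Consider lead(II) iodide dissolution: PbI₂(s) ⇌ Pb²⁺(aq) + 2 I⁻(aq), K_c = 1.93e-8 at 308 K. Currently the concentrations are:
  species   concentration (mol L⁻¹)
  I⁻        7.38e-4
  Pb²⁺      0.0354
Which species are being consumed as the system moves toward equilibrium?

none (at equilibrium)

(PbI₂ is a pure solid — omitted from Q_c.)
Q_c = [Pb²⁺]·[I⁻]² = (0.0354)·(7.38e-4)² = 1.93e-8
Q_c = 1.93e-8 = K_c; the system is at equilibrium.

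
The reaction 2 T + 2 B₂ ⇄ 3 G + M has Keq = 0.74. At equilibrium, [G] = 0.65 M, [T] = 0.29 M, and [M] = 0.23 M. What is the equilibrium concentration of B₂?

At equilibrium, Keq = [G]³·[M] / ([T]²·[B₂]²) = 0.74.
(0.65)³·(0.23) / ((0.29)²·([B₂])²) = 0.74
[B₂]² = 1.01 ⇒ [B₂] = 1.0 M

[B₂] = 1.0 M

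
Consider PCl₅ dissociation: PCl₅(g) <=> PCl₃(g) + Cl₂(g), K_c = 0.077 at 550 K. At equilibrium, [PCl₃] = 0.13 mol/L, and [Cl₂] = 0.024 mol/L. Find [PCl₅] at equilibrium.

[PCl₅] = 0.041 mol/L

At equilibrium, K_c = [PCl₃]·[Cl₂] / [PCl₅] = 0.077.
(0.13)·(0.024) / ([PCl₅]) = 0.077
[PCl₅] = 0.0405 = 0.041 mol/L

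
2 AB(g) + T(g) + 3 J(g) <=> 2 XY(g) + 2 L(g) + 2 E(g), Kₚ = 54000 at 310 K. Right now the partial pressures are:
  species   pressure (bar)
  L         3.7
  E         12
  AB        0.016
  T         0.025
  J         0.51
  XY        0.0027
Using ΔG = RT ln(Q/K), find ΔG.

Qₚ = P(XY)²·P(L)²·P(E)² / (P(AB)²·P(T)·P(J)³) = (0.0027)²·(3.7)²·(12)² / ((0.016)²·(0.025)·(0.51)³) = 16900
ΔG = RT ln(Qₚ/Kₚ) = (8.314 J mol⁻¹ K⁻¹)(310 K) × ln(16900/54000)
   = (2.577 kJ/mol)(-1.162) = -2.99 kJ/mol
ΔG < 0, so the forward reaction is spontaneous (proceeds forward).

ΔG = -2.99 kJ/mol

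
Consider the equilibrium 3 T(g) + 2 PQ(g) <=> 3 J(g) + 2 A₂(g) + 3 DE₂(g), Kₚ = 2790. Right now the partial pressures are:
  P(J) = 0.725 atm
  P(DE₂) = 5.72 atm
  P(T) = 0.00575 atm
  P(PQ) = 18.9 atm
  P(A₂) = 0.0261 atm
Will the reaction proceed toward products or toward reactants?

in the forward direction

Qₚ = P(J)³·P(A₂)²·P(DE₂)³ / (P(T)³·P(PQ)²) = (0.725)³·(0.0261)²·(5.72)³ / ((0.00575)³·(18.9)²) = 715
Qₚ = 715 < Kₚ = 2790, so the forward reaction proceeds.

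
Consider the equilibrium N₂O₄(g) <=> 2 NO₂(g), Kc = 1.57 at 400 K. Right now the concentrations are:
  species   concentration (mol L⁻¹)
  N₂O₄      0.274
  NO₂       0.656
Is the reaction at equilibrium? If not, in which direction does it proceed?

neither direction; the system is at equilibrium

Qc = [NO₂]² / [N₂O₄] = (0.656)² / (0.274) = 1.57
Qc = 1.57 = Kc, so the system is already at equilibrium.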